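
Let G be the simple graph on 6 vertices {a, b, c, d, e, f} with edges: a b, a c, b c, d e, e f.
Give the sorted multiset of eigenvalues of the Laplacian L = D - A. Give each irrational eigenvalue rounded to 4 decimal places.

With the vertex order [a, b, c, d, e, f], the degrees are [2, 2, 2, 1, 2, 1], giving D = diag(2, 2, 2, 1, 2, 1) and L = D - A. L is symmetric positive semidefinite, so every eigenvalue is real and nonnegative. The 2 zero eigenvalues correspond to the 2 connected components. There are 2 zeros in the spectrum, matching the 2 components. The eigenvalues sum to 10, which equals trace(L) = 2|E|.

[0, 0, 1, 3, 3, 3]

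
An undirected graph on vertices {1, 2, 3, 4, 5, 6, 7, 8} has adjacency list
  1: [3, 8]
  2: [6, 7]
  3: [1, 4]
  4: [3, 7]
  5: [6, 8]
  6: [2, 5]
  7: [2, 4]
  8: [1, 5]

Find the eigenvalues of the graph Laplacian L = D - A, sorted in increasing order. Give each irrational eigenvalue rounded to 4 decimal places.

With the vertex order [1, 2, 3, 4, 5, 6, 7, 8], the degrees are [2, 2, 2, 2, 2, 2, 2, 2], giving D = diag(2, 2, 2, 2, 2, 2, 2, 2) and L = D - A. Since every row of L sums to 0, the all-ones vector is in the kernel and 0 is an eigenvalue. By the matrix-tree theorem the graph has (1/8) * product of the nonzero eigenvalues = 8 spanning trees. The largest eigenvalue, 4, is at most the vertex count 8.

[0, 0.5858, 0.5858, 2, 2, 3.4142, 3.4142, 4]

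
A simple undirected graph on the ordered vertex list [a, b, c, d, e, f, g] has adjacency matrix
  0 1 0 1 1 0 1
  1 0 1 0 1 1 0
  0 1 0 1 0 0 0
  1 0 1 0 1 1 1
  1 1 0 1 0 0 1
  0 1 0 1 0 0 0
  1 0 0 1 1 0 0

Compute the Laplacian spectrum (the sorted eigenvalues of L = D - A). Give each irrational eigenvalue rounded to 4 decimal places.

[0, 1.7382, 2, 3.6601, 5, 5, 6.6017]

With the vertex order [a, b, c, d, e, f, g], the degrees are [4, 4, 2, 5, 4, 2, 3], giving D = diag(4, 4, 2, 5, 4, 2, 3) and L = D - A. L is symmetric positive semidefinite, so every eigenvalue is real and nonnegative. By the matrix-tree theorem the graph has (1/7) * product of the nonzero eigenvalues = 300 spanning trees.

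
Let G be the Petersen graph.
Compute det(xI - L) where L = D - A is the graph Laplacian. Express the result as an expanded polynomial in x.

The graph has 10 vertices and degree multiset [3, 3, 3, 3, 3, 3, 3, 3, 3, 3]; D is the diagonal matrix of degrees and L = D - A. L has integer entries, so p(x) = det(xI - L) has integer coefficients. Expanding the determinant yields x^10 - 30x^9 + 390x^8 - 2880x^7 + 13305x^6 - 39882x^5 + 77640x^4 - 94800x^3 + 66000x^2 - 20000x. The coefficient of x^9 equals -trace(L) = -30, matching the sum of degrees. The eigenvalues sum to 30, which equals trace(L) = 2|E|. The largest eigenvalue, 5, is at most the vertex count 10.

x^10 - 30x^9 + 390x^8 - 2880x^7 + 13305x^6 - 39882x^5 + 77640x^4 - 94800x^3 + 66000x^2 - 20000x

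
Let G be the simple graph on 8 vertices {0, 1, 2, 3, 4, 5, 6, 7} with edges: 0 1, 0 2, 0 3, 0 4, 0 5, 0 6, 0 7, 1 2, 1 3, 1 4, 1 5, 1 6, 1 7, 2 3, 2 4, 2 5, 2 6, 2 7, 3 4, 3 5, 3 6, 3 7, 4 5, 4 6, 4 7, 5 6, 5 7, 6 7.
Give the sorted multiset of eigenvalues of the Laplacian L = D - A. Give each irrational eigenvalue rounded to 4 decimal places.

[0, 8, 8, 8, 8, 8, 8, 8]

Each diagonal entry of L is the vertex degree and each off-diagonal entry is -1 where an edge is present, 0 otherwise; in the order [0, 1, 2, 3, 4, 5, 6, 7] the diagonal is [7, 7, 7, 7, 7, 7, 7, 7]. L is symmetric positive semidefinite, so every eigenvalue is real and nonnegative. The largest eigenvalue, 8, is at most the vertex count 8.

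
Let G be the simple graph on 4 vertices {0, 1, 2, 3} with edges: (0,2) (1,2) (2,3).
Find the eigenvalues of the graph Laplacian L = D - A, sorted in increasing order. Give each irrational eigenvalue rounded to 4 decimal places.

[0, 1, 1, 4]

With the vertex order [0, 1, 2, 3], the degrees are [1, 1, 3, 1], giving D = diag(1, 1, 3, 1) and L = D - A. L is symmetric positive semidefinite, so every eigenvalue is real and nonnegative. There is one zero in the spectrum, matching the 1 component. The eigenvalues sum to 6, which equals trace(L) = 2|E|.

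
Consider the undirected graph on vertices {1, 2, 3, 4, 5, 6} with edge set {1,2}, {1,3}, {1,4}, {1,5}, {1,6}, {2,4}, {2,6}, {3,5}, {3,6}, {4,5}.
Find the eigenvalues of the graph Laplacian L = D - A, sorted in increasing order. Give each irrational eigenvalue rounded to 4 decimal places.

[0, 2.3820, 2.3820, 4.6180, 4.6180, 6]

Reading degrees in the order [1, 2, 3, 4, 5, 6] gives [5, 3, 3, 3, 3, 3]; set D = diag(5, 3, 3, 3, 3, 3) and form L = D - A. L is symmetric positive semidefinite, so every eigenvalue is real and nonnegative. The single zero eigenvalue shows the graph is connected. The largest eigenvalue, 6, is at most the vertex count 6.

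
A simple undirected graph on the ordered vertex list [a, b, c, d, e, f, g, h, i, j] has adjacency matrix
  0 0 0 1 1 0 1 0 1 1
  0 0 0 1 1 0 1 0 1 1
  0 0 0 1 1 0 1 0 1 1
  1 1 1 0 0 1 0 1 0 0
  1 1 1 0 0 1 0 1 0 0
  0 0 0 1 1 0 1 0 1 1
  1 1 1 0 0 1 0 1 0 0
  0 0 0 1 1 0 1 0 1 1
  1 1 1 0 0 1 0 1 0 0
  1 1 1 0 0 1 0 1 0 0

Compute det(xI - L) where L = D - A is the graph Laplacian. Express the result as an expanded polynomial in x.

x^10 - 50x^9 + 1100x^8 - 14000x^7 + 113750x^6 - 612500x^5 + 2187500x^4 - 5000000x^3 + 6640625x^2 - 3906250x

With the vertex order [a, b, c, d, e, f, g, h, i, j], the degrees are [5, 5, 5, 5, 5, 5, 5, 5, 5, 5], giving D = diag(5, 5, 5, 5, 5, 5, 5, 5, 5, 5) and L = D - A. Computing det(xI - L) by cofactor expansion (or equivalently via sum-over-permutations) gives x^10 - 50x^9 + 1100x^8 - 14000x^7 + 113750x^6 - 612500x^5 + 2187500x^4 - 5000000x^3 + 6640625x^2 - 3906250x. The constant term is 0 because L is singular (the all-ones vector lies in its kernel). The largest eigenvalue, 10, is at most the vertex count 10. By the matrix-tree theorem the graph has (1/10) * product of the nonzero eigenvalues = 390625 spanning trees.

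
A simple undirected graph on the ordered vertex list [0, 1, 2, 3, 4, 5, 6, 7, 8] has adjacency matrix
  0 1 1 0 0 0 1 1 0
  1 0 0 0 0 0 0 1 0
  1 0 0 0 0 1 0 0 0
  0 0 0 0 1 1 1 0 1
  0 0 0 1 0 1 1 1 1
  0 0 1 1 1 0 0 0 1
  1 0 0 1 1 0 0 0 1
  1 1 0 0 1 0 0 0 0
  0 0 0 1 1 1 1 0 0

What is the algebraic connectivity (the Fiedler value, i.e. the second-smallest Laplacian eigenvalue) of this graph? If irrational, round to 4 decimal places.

Reading degrees in the order [0, 1, 2, 3, 4, 5, 6, 7, 8] gives [4, 2, 2, 4, 5, 4, 4, 3, 4]; set D = diag(4, 2, 2, 4, 5, 4, 4, 3, 4) and form L = D - A. The sorted Laplacian eigenvalues are [0, 1, 1.6972, 3.3820, 3.5858, 5, 5.3028, 5.6180, 6.4142]; the algebraic connectivity is the second entry, 1.

1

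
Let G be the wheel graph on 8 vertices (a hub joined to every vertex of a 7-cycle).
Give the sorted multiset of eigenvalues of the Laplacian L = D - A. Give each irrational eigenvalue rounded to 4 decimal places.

The graph has 8 vertices and degree multiset [7, 3, 3, 3, 3, 3, 3, 3]; D is the diagonal matrix of degrees and L = D - A. The multiplicity of 0 as a Laplacian eigenvalue equals the number of connected components. The largest eigenvalue, 8, is at most the vertex count 8. By the matrix-tree theorem the graph has (1/8) * product of the nonzero eigenvalues = 841 spanning trees.

[0, 1.7530, 1.7530, 3.4450, 3.4450, 4.8019, 4.8019, 8]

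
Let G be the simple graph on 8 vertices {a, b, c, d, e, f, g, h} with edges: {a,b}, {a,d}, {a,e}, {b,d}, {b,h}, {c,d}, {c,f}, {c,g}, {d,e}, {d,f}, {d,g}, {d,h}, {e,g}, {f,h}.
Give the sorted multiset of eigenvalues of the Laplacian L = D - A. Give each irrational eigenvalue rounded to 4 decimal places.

With the vertex order [a, b, c, d, e, f, g, h], the degrees are [3, 3, 3, 7, 3, 3, 3, 3], giving D = diag(3, 3, 3, 7, 3, 3, 3, 3) and L = D - A. Since every row of L sums to 0, the all-ones vector is in the kernel and 0 is an eigenvalue. The single zero eigenvalue shows the graph is connected.

[0, 1.7530, 1.7530, 3.4450, 3.4450, 4.8019, 4.8019, 8]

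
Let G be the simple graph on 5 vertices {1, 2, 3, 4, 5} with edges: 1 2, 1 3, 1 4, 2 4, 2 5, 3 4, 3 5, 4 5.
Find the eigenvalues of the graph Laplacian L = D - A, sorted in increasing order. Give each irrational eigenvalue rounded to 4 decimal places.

[0, 3, 3, 5, 5]

Each diagonal entry of L is the vertex degree and each off-diagonal entry is -1 where an edge is present, 0 otherwise; in the order [1, 2, 3, 4, 5] the diagonal is [3, 3, 3, 4, 3]. L is symmetric positive semidefinite, so every eigenvalue is real and nonnegative. The single zero eigenvalue shows the graph is connected. There is one zero in the spectrum, matching the 1 component. The eigenvalues sum to 16, which equals trace(L) = 2|E|.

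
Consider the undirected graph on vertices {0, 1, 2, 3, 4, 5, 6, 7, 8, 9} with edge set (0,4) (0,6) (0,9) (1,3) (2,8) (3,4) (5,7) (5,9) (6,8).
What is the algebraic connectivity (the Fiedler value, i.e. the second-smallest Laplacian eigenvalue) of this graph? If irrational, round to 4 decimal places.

Each diagonal entry of L is the vertex degree and each off-diagonal entry is -1 where an edge is present, 0 otherwise; in the order [0, 1, 2, 3, 4, 5, 6, 7, 8, 9] the diagonal is [3, 1, 1, 2, 2, 2, 2, 1, 2, 2]. The smallest Laplacian eigenvalue is always 0. The next one, lambda_2 = 0.1981, measures how hard the graph is to disconnect: larger values mean better connectivity. The eigenvalues sum to 18, which equals trace(L) = 2|E|.

0.1981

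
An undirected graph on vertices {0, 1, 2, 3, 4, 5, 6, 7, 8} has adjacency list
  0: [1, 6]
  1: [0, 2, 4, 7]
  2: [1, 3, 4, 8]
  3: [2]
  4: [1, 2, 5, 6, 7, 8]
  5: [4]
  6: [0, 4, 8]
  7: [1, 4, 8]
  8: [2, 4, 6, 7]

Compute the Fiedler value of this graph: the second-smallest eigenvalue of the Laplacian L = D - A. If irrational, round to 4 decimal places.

0.7641

Reading degrees in the order [0, 1, 2, 3, 4, 5, 6, 7, 8] gives [2, 4, 4, 1, 6, 1, 3, 3, 4]; set D = diag(2, 4, 4, 1, 6, 1, 3, 3, 4) and form L = D - A. Computing the eigenvalues of L and sorting gives [0, 0.7641, 0.9740, 1.8687, 2.8099, 3.7137, 4.7412, 6.0027, 7.1259]. The Fiedler value lambda_2 = 0.7641 is strictly positive, so the graph is connected.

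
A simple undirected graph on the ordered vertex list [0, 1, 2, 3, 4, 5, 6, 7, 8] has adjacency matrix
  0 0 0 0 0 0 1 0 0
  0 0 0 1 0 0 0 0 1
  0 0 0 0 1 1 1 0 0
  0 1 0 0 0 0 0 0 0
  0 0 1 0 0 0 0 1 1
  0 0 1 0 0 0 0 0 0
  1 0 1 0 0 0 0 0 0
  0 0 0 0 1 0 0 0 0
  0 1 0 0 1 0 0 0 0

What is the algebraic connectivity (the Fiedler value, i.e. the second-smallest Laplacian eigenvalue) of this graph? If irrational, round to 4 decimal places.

0.1862

Reading degrees in the order [0, 1, 2, 3, 4, 5, 6, 7, 8] gives [1, 2, 3, 1, 3, 1, 2, 1, 2]; set D = diag(1, 2, 3, 1, 3, 1, 2, 1, 2) and form L = D - A. The sorted Laplacian eigenvalues are [0, 0.1862, 0.4822, 0.7043, 1.4073, 2.1338, 2.8532, 3.5372, 4.6958]; the algebraic connectivity is the second entry, 0.1862. By the matrix-tree theorem the graph has (1/9) * product of the nonzero eigenvalues = 1 spanning tree.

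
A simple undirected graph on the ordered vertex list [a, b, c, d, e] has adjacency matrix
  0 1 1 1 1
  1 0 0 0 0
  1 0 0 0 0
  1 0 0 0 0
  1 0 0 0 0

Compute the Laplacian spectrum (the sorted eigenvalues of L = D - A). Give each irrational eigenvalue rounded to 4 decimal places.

With the vertex order [a, b, c, d, e], the degrees are [4, 1, 1, 1, 1], giving D = diag(4, 1, 1, 1, 1) and L = D - A. L is symmetric positive semidefinite, so every eigenvalue is real and nonnegative. The single zero eigenvalue shows the graph is connected.

[0, 1, 1, 1, 5]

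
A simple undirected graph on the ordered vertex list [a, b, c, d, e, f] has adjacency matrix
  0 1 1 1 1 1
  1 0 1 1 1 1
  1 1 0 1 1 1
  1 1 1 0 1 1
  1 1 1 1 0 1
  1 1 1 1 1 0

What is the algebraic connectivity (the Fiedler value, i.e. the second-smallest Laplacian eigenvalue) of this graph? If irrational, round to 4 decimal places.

6

Reading degrees in the order [a, b, c, d, e, f] gives [5, 5, 5, 5, 5, 5]; set D = diag(5, 5, 5, 5, 5, 5) and form L = D - A. The smallest Laplacian eigenvalue is always 0. The next one, lambda_2 = 6, measures how hard the graph is to disconnect: larger values mean better connectivity. The eigenvalues sum to 30, which equals trace(L) = 2|E|.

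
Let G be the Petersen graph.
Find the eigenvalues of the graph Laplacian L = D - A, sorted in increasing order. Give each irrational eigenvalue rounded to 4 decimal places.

[0, 2, 2, 2, 2, 2, 5, 5, 5, 5]

The graph has 10 vertices and degree multiset [3, 3, 3, 3, 3, 3, 3, 3, 3, 3]; D is the diagonal matrix of degrees and L = D - A. Diagonalising L (or applying a numerical eigensolver to the 10x10 matrix) gives the spectrum above. The single zero eigenvalue shows the graph is connected. By the matrix-tree theorem the graph has (1/10) * product of the nonzero eigenvalues = 2000 spanning trees. There is one zero in the spectrum, matching the 1 component.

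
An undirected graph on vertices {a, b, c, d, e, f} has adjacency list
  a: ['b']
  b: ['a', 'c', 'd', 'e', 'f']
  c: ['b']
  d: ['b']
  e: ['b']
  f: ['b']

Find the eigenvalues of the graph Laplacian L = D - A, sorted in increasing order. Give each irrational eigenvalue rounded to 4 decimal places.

Each diagonal entry of L is the vertex degree and each off-diagonal entry is -1 where an edge is present, 0 otherwise; in the order [a, b, c, d, e, f] the diagonal is [1, 5, 1, 1, 1, 1]. Diagonalising L (or applying a numerical eigensolver to the 6x6 matrix) gives the spectrum above. The single zero eigenvalue shows the graph is connected. The eigenvalues sum to 10, which equals trace(L) = 2|E|.

[0, 1, 1, 1, 1, 6]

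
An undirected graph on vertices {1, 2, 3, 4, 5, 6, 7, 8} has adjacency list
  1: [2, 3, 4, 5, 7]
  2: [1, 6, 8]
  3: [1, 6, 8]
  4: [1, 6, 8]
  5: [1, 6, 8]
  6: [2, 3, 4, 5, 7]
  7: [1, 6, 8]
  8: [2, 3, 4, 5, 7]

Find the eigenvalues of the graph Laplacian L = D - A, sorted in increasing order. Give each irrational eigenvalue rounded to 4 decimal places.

[0, 3, 3, 3, 3, 5, 5, 8]

Each diagonal entry of L is the vertex degree and each off-diagonal entry is -1 where an edge is present, 0 otherwise; in the order [1, 2, 3, 4, 5, 6, 7, 8] the diagonal is [5, 3, 3, 3, 3, 5, 3, 5]. Since every row of L sums to 0, the all-ones vector is in the kernel and 0 is an eigenvalue.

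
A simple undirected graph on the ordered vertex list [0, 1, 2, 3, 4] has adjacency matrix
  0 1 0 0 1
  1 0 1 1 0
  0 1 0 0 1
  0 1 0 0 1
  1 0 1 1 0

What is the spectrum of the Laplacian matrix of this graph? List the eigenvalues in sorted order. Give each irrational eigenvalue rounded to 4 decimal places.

Each diagonal entry of L is the vertex degree and each off-diagonal entry is -1 where an edge is present, 0 otherwise; in the order [0, 1, 2, 3, 4] the diagonal is [2, 3, 2, 2, 3]. Diagonalising L (or applying a numerical eigensolver to the 5x5 matrix) gives the spectrum above. The single zero eigenvalue shows the graph is connected. There is one zero in the spectrum, matching the 1 component.

[0, 2, 2, 3, 5]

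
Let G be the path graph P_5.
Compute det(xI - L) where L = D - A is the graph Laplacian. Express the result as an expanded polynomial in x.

x^5 - 8x^4 + 21x^3 - 20x^2 + 5x

The graph has 5 vertices and degree multiset [2, 2, 2, 1, 1]; D is the diagonal matrix of degrees and L = D - A. L has integer entries, so p(x) = det(xI - L) has integer coefficients. Expanding the determinant yields x^5 - 8x^4 + 21x^3 - 20x^2 + 5x. Since p(0) = det(-L) = 0, x divides p(x). The largest eigenvalue, 3.6180, is at most the vertex count 5.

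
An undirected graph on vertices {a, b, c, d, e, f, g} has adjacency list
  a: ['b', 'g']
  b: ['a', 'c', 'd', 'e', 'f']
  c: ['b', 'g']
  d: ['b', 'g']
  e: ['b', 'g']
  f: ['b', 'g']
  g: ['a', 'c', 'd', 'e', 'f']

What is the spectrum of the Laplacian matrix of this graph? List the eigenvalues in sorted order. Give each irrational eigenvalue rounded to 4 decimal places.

Reading degrees in the order [a, b, c, d, e, f, g] gives [2, 5, 2, 2, 2, 2, 5]; set D = diag(2, 5, 2, 2, 2, 2, 5) and form L = D - A. L is symmetric positive semidefinite, so every eigenvalue is real and nonnegative. The single zero eigenvalue shows the graph is connected. The eigenvalues sum to 20, which equals trace(L) = 2|E|. There is one zero in the spectrum, matching the 1 component.

[0, 2, 2, 2, 2, 5, 7]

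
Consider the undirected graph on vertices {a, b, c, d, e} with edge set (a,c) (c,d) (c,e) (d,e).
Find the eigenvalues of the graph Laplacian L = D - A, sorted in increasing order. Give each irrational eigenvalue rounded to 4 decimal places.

[0, 0, 1, 3, 4]

Each diagonal entry of L is the vertex degree and each off-diagonal entry is -1 where an edge is present, 0 otherwise; in the order [a, b, c, d, e] the diagonal is [1, 0, 3, 2, 2]. The multiplicity of 0 as a Laplacian eigenvalue equals the number of connected components. The 2 zero eigenvalues correspond to the 2 connected components. There are 2 zeros in the spectrum, matching the 2 components.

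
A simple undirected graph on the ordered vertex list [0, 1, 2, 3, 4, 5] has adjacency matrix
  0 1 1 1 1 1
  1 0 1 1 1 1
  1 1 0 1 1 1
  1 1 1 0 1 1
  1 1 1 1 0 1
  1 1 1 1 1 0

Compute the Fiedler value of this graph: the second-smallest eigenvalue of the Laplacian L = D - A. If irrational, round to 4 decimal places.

6

Reading degrees in the order [0, 1, 2, 3, 4, 5] gives [5, 5, 5, 5, 5, 5]; set D = diag(5, 5, 5, 5, 5, 5) and form L = D - A. The sorted Laplacian eigenvalues are [0, 6, 6, 6, 6, 6]; the algebraic connectivity is the second entry, 6. The largest eigenvalue, 6, is at most the vertex count 6.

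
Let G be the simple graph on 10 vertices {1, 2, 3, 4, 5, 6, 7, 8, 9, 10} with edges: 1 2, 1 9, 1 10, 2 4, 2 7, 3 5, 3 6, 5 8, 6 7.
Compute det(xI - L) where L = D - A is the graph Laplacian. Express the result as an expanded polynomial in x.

Each diagonal entry of L is the vertex degree and each off-diagonal entry is -1 where an edge is present, 0 otherwise; in the order [1, 2, 3, 4, 5, 6, 7, 8, 9, 10] the diagonal is [3, 3, 2, 1, 2, 2, 2, 1, 1, 1]. L has integer entries, so p(x) = det(xI - L) has integer coefficients. Expanding the determinant yields x^10 - 18x^9 + 134x^8 - 536x^7 + 1254x^6 - 1754x^5 + 1442x^4 - 656x^3 + 143x^2 - 10x. The constant term is 0 because L is singular (the all-ones vector lies in its kernel).

x^10 - 18x^9 + 134x^8 - 536x^7 + 1254x^6 - 1754x^5 + 1442x^4 - 656x^3 + 143x^2 - 10x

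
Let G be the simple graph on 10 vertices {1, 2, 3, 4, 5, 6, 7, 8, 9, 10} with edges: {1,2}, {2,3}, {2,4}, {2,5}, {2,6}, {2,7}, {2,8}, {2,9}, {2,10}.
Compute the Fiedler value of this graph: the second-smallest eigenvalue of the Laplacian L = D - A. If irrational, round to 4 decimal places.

1

Reading degrees in the order [1, 2, 3, 4, 5, 6, 7, 8, 9, 10] gives [1, 9, 1, 1, 1, 1, 1, 1, 1, 1]; set D = diag(1, 9, 1, 1, 1, 1, 1, 1, 1, 1) and form L = D - A. The smallest Laplacian eigenvalue is always 0. The next one, lambda_2 = 1, measures how hard the graph is to disconnect: larger values mean better connectivity. There is one zero in the spectrum, matching the 1 component. The eigenvalues sum to 18, which equals trace(L) = 2|E|.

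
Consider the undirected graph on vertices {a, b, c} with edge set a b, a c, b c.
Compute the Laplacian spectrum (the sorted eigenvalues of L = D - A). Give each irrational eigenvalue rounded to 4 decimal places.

With the vertex order [a, b, c], the degrees are [2, 2, 2], giving D = diag(2, 2, 2) and L = D - A. Diagonalising L (or applying a numerical eigensolver to the 3x3 matrix) gives the spectrum above. The eigenvalues sum to 6, which equals trace(L) = 2|E|. By the matrix-tree theorem the graph has (1/3) * product of the nonzero eigenvalues = 3 spanning trees.

[0, 3, 3]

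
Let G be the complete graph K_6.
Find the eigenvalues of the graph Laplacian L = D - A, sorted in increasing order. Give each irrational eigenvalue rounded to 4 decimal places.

[0, 6, 6, 6, 6, 6]

The graph has 6 vertices and degree multiset [5, 5, 5, 5, 5, 5]; D is the diagonal matrix of degrees and L = D - A. L is symmetric positive semidefinite, so every eigenvalue is real and nonnegative. The single zero eigenvalue shows the graph is connected. The eigenvalues sum to 30, which equals trace(L) = 2|E|.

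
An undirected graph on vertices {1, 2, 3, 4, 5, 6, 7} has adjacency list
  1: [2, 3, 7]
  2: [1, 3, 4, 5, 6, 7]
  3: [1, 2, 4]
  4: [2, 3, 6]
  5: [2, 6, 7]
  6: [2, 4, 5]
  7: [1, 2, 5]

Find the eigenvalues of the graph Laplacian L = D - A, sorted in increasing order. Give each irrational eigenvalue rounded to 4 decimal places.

[0, 2, 2, 4, 4, 5, 7]

With the vertex order [1, 2, 3, 4, 5, 6, 7], the degrees are [3, 6, 3, 3, 3, 3, 3], giving D = diag(3, 6, 3, 3, 3, 3, 3) and L = D - A. Diagonalising L (or applying a numerical eigensolver to the 7x7 matrix) gives the spectrum above. The single zero eigenvalue shows the graph is connected. The largest eigenvalue, 7, is at most the vertex count 7. By the matrix-tree theorem the graph has (1/7) * product of the nonzero eigenvalues = 320 spanning trees.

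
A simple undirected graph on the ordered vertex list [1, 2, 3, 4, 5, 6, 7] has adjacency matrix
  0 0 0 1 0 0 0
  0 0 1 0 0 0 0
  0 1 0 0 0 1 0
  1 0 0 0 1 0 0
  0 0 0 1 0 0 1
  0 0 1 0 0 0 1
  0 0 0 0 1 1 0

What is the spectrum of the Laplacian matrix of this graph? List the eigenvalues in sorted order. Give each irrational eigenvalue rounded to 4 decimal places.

[0, 0.1981, 0.7530, 1.5550, 2.4450, 3.2470, 3.8019]

Each diagonal entry of L is the vertex degree and each off-diagonal entry is -1 where an edge is present, 0 otherwise; in the order [1, 2, 3, 4, 5, 6, 7] the diagonal is [1, 1, 2, 2, 2, 2, 2]. Diagonalising L (or applying a numerical eigensolver to the 7x7 matrix) gives the spectrum above. The single zero eigenvalue shows the graph is connected.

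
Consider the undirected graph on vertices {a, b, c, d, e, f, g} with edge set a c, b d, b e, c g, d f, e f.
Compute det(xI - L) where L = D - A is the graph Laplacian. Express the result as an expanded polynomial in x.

With the vertex order [a, b, c, d, e, f, g], the degrees are [1, 2, 2, 2, 2, 2, 1], giving D = diag(1, 2, 2, 2, 2, 2, 1) and L = D - A. L has integer entries, so p(x) = det(xI - L) has integer coefficients. Expanding the determinant yields x^7 - 12x^6 + 55x^5 - 120x^4 + 124x^3 - 48x^2. The coefficient of x^6 equals -trace(L) = -12, matching the sum of degrees. The eigenvalues sum to 12, which equals trace(L) = 2|E|. The largest eigenvalue, 4, is at most the vertex count 7.

x^7 - 12x^6 + 55x^5 - 120x^4 + 124x^3 - 48x^2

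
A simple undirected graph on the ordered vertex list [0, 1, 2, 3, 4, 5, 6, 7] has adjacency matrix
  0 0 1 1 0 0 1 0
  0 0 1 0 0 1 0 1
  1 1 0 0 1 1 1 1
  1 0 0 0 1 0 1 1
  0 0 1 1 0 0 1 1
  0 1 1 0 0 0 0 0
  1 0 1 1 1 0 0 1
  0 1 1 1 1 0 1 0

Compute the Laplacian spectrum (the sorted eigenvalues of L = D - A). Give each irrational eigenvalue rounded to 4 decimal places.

[0, 1.3422, 3, 3.5614, 4.8096, 5.6524, 6.3249, 7.3095]

Each diagonal entry of L is the vertex degree and each off-diagonal entry is -1 where an edge is present, 0 otherwise; in the order [0, 1, 2, 3, 4, 5, 6, 7] the diagonal is [3, 3, 6, 4, 4, 2, 5, 5]. The multiplicity of 0 as a Laplacian eigenvalue equals the number of connected components. The single zero eigenvalue shows the graph is connected. The eigenvalues sum to 32, which equals trace(L) = 2|E|.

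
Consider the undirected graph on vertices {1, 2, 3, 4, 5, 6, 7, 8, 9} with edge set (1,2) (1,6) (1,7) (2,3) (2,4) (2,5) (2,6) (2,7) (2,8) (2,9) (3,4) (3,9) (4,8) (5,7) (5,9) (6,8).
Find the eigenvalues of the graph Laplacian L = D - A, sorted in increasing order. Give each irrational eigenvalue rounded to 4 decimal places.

Reading degrees in the order [1, 2, 3, 4, 5, 6, 7, 8, 9] gives [3, 8, 3, 3, 3, 3, 3, 3, 3]; set D = diag(3, 8, 3, 3, 3, 3, 3, 3, 3) and form L = D - A. Since every row of L sums to 0, the all-ones vector is in the kernel and 0 is an eigenvalue. There is one zero in the spectrum, matching the 1 component.

[0, 1.5858, 1.5858, 3, 3, 4.4142, 4.4142, 5, 9]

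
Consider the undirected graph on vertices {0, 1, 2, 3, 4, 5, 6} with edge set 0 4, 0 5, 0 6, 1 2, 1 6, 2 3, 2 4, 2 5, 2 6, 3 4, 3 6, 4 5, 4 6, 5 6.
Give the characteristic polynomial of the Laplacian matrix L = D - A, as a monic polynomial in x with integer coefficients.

With the vertex order [0, 1, 2, 3, 4, 5, 6], the degrees are [3, 2, 5, 3, 5, 4, 6], giving D = diag(3, 2, 5, 3, 5, 4, 6) and L = D - A. Computing det(xI - L) by cofactor expansion (or equivalently via sum-over-permutations) gives x^7 - 28x^6 + 316x^5 - 1830x^4 + 5700x^3 - 8996x^2 + 5593x. The constant term is 0 because L is singular (the all-ones vector lies in its kernel). By the matrix-tree theorem the graph has (1/7) * product of the nonzero eigenvalues = 799 spanning trees. The eigenvalues sum to 28, which equals trace(L) = 2|E|.

x^7 - 28x^6 + 316x^5 - 1830x^4 + 5700x^3 - 8996x^2 + 5593x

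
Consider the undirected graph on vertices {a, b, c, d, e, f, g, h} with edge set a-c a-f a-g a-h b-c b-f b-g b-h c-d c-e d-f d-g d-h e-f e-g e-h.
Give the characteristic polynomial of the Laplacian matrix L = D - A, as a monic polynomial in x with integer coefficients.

Each diagonal entry of L is the vertex degree and each off-diagonal entry is -1 where an edge is present, 0 otherwise; in the order [a, b, c, d, e, f, g, h] the diagonal is [4, 4, 4, 4, 4, 4, 4, 4]. L has integer entries, so p(x) = det(xI - L) has integer coefficients. Expanding the determinant yields x^8 - 32x^7 + 432x^6 - 3200x^5 + 14080x^4 - 36864x^3 + 53248x^2 - 32768x. The coefficient of x^7 equals -trace(L) = -32, matching the sum of degrees. There is one zero in the spectrum, matching the 1 component. The largest eigenvalue, 8, is at most the vertex count 8.

x^8 - 32x^7 + 432x^6 - 3200x^5 + 14080x^4 - 36864x^3 + 53248x^2 - 32768x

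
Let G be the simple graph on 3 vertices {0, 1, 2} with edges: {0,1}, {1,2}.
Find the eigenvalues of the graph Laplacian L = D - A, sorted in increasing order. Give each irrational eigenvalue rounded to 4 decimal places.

[0, 1, 3]

Each diagonal entry of L is the vertex degree and each off-diagonal entry is -1 where an edge is present, 0 otherwise; in the order [0, 1, 2] the diagonal is [1, 2, 1]. L is symmetric positive semidefinite, so every eigenvalue is real and nonnegative.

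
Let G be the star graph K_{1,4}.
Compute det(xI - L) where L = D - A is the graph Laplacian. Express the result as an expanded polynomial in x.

x^5 - 8x^4 + 18x^3 - 16x^2 + 5x

The graph has 5 vertices and degree multiset [4, 1, 1, 1, 1]; D is the diagonal matrix of degrees and L = D - A. L has integer entries, so p(x) = det(xI - L) has integer coefficients. Expanding the determinant yields x^5 - 8x^4 + 18x^3 - 16x^2 + 5x. The coefficient of x^4 equals -trace(L) = -8, matching the sum of degrees.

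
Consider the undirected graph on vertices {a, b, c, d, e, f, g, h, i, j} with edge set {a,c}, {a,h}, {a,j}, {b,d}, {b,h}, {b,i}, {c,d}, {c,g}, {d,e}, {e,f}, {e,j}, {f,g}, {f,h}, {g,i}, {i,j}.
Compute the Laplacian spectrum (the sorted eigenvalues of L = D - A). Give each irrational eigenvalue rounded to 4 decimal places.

Each diagonal entry of L is the vertex degree and each off-diagonal entry is -1 where an edge is present, 0 otherwise; in the order [a, b, c, d, e, f, g, h, i, j] the diagonal is [3, 3, 3, 3, 3, 3, 3, 3, 3, 3]. The multiplicity of 0 as a Laplacian eigenvalue equals the number of connected components. The largest eigenvalue, 5, is at most the vertex count 10.

[0, 2, 2, 2, 2, 2, 5, 5, 5, 5]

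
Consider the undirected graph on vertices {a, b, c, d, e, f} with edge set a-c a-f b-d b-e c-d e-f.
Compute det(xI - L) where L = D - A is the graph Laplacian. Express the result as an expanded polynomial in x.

Each diagonal entry of L is the vertex degree and each off-diagonal entry is -1 where an edge is present, 0 otherwise; in the order [a, b, c, d, e, f] the diagonal is [2, 2, 2, 2, 2, 2]. The eigenvalues of L are [0, 1, 1, 3, 3, 4]; the characteristic polynomial is the product of (x - lambda_i), which multiplies out to x^6 - 12x^5 + 54x^4 - 112x^3 + 105x^2 - 36x. Since p(0) = det(-L) = 0, x divides p(x). There is one zero in the spectrum, matching the 1 component.

x^6 - 12x^5 + 54x^4 - 112x^3 + 105x^2 - 36x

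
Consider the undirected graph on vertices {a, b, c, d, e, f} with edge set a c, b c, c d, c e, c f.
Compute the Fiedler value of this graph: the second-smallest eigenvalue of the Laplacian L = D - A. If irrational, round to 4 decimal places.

With the vertex order [a, b, c, d, e, f], the degrees are [1, 1, 5, 1, 1, 1], giving D = diag(1, 1, 5, 1, 1, 1) and L = D - A. The smallest Laplacian eigenvalue is always 0. The next one, lambda_2 = 1, measures how hard the graph is to disconnect: larger values mean better connectivity. By the matrix-tree theorem the graph has (1/6) * product of the nonzero eigenvalues = 1 spanning tree.

1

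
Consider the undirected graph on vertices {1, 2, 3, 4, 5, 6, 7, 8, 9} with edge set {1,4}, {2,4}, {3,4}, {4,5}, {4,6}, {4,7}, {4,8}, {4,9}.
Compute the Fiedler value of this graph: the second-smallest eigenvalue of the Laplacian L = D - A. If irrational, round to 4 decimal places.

1

Reading degrees in the order [1, 2, 3, 4, 5, 6, 7, 8, 9] gives [1, 1, 1, 8, 1, 1, 1, 1, 1]; set D = diag(1, 1, 1, 8, 1, 1, 1, 1, 1) and form L = D - A. The sorted Laplacian eigenvalues are [0, 1, 1, 1, 1, 1, 1, 1, 9]; the algebraic connectivity is the second entry, 1. By the matrix-tree theorem the graph has (1/9) * product of the nonzero eigenvalues = 1 spanning tree.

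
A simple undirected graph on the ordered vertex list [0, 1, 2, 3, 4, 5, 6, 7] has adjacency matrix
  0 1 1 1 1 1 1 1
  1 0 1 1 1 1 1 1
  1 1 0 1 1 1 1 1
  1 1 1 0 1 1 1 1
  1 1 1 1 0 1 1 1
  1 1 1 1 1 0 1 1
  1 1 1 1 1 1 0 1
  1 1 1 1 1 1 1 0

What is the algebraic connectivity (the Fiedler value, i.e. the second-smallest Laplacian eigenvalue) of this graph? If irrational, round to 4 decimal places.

8

Each diagonal entry of L is the vertex degree and each off-diagonal entry is -1 where an edge is present, 0 otherwise; in the order [0, 1, 2, 3, 4, 5, 6, 7] the diagonal is [7, 7, 7, 7, 7, 7, 7, 7]. The smallest Laplacian eigenvalue is always 0. The next one, lambda_2 = 8, measures how hard the graph is to disconnect: larger values mean better connectivity.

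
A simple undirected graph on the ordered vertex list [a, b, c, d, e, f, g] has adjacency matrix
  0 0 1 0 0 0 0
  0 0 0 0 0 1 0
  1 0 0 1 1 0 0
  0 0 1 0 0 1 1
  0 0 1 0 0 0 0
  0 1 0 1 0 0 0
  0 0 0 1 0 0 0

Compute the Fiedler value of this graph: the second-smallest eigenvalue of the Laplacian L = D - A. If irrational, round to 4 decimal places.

With the vertex order [a, b, c, d, e, f, g], the degrees are [1, 1, 3, 3, 1, 2, 1], giving D = diag(1, 1, 3, 3, 1, 2, 1) and L = D - A. Computing the eigenvalues of L and sorting gives [0, 0.3217, 0.6802, 1, 2.1397, 3.2297, 4.6287]. The Fiedler value lambda_2 = 0.3217 is strictly positive, so the graph is connected. There is one zero in the spectrum, matching the 1 component.

0.3217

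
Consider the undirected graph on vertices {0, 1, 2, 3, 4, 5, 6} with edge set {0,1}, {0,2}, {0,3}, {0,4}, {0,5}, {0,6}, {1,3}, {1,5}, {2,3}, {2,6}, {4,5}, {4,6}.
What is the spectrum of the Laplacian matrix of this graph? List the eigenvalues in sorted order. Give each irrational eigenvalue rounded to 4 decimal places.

[0, 2, 2, 4, 4, 5, 7]

With the vertex order [0, 1, 2, 3, 4, 5, 6], the degrees are [6, 3, 3, 3, 3, 3, 3], giving D = diag(6, 3, 3, 3, 3, 3, 3) and L = D - A. Diagonalising L (or applying a numerical eigensolver to the 7x7 matrix) gives the spectrum above. By the matrix-tree theorem the graph has (1/7) * product of the nonzero eigenvalues = 320 spanning trees.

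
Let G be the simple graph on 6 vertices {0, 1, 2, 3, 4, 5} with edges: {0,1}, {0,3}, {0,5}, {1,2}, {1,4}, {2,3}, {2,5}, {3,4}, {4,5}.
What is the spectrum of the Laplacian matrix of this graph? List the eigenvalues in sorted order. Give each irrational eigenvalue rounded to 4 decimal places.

[0, 3, 3, 3, 3, 6]

Each diagonal entry of L is the vertex degree and each off-diagonal entry is -1 where an edge is present, 0 otherwise; in the order [0, 1, 2, 3, 4, 5] the diagonal is [3, 3, 3, 3, 3, 3]. L is symmetric positive semidefinite, so every eigenvalue is real and nonnegative. By the matrix-tree theorem the graph has (1/6) * product of the nonzero eigenvalues = 81 spanning trees. The largest eigenvalue, 6, is at most the vertex count 6.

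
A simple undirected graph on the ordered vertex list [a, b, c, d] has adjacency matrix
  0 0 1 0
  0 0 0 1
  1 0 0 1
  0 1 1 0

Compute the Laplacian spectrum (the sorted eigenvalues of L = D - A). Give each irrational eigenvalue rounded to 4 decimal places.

With the vertex order [a, b, c, d], the degrees are [1, 1, 2, 2], giving D = diag(1, 1, 2, 2) and L = D - A. Since every row of L sums to 0, the all-ones vector is in the kernel and 0 is an eigenvalue. There is one zero in the spectrum, matching the 1 component.

[0, 0.5858, 2, 3.4142]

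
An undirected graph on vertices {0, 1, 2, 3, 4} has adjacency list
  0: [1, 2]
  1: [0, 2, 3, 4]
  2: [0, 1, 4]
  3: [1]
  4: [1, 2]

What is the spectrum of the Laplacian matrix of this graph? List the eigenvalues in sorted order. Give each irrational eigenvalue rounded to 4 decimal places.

[0, 1, 2, 4, 5]

With the vertex order [0, 1, 2, 3, 4], the degrees are [2, 4, 3, 1, 2], giving D = diag(2, 4, 3, 1, 2) and L = D - A. Diagonalising L (or applying a numerical eigensolver to the 5x5 matrix) gives the spectrum above. There is one zero in the spectrum, matching the 1 component.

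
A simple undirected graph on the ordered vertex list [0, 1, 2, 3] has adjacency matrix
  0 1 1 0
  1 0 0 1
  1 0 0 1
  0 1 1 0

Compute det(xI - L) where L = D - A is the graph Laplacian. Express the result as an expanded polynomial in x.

x^4 - 8x^3 + 20x^2 - 16x

With the vertex order [0, 1, 2, 3], the degrees are [2, 2, 2, 2], giving D = diag(2, 2, 2, 2) and L = D - A. L has integer entries, so p(x) = det(xI - L) has integer coefficients. Expanding the determinant yields x^4 - 8x^3 + 20x^2 - 16x. Since p(0) = det(-L) = 0, x divides p(x). The largest eigenvalue, 4, is at most the vertex count 4. There is one zero in the spectrum, matching the 1 component.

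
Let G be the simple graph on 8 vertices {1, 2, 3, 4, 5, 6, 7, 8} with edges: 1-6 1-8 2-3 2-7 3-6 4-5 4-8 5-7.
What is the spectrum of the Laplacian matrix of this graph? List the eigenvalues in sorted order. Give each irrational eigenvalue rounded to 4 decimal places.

With the vertex order [1, 2, 3, 4, 5, 6, 7, 8], the degrees are [2, 2, 2, 2, 2, 2, 2, 2], giving D = diag(2, 2, 2, 2, 2, 2, 2, 2) and L = D - A. Since every row of L sums to 0, the all-ones vector is in the kernel and 0 is an eigenvalue.

[0, 0.5858, 0.5858, 2, 2, 3.4142, 3.4142, 4]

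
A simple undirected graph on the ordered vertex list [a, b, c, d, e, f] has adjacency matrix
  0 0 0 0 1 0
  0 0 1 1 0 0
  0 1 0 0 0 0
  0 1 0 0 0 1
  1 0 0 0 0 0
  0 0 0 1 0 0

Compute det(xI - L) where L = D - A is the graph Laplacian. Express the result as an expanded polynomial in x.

x^6 - 8x^5 + 22x^4 - 24x^3 + 8x^2

Each diagonal entry of L is the vertex degree and each off-diagonal entry is -1 where an edge is present, 0 otherwise; in the order [a, b, c, d, e, f] the diagonal is [1, 2, 1, 2, 1, 1]. Computing det(xI - L) by cofactor expansion (or equivalently via sum-over-permutations) gives x^6 - 8x^5 + 22x^4 - 24x^3 + 8x^2. Since p(0) = det(-L) = 0, x divides p(x).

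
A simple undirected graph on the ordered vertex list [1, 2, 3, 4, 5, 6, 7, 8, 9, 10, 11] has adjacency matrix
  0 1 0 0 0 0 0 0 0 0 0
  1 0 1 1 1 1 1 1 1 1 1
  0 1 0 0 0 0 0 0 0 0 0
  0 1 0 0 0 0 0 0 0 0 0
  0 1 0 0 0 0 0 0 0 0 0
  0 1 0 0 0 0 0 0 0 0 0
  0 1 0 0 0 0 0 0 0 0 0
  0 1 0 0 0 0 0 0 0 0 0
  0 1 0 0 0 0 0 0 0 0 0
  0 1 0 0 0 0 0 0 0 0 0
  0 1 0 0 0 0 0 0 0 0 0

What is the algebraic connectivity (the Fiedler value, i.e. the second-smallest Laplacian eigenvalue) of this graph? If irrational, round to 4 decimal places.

Each diagonal entry of L is the vertex degree and each off-diagonal entry is -1 where an edge is present, 0 otherwise; in the order [1, 2, 3, 4, 5, 6, 7, 8, 9, 10, 11] the diagonal is [1, 10, 1, 1, 1, 1, 1, 1, 1, 1, 1]. The smallest Laplacian eigenvalue is always 0. The next one, lambda_2 = 1, measures how hard the graph is to disconnect: larger values mean better connectivity. There is one zero in the spectrum, matching the 1 component. The largest eigenvalue, 11, is at most the vertex count 11.

1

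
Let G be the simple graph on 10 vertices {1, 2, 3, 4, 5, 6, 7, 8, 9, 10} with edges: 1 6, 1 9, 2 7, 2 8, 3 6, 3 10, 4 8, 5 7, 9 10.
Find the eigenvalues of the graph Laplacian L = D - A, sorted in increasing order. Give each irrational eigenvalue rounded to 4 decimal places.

Each diagonal entry of L is the vertex degree and each off-diagonal entry is -1 where an edge is present, 0 otherwise; in the order [1, 2, 3, 4, 5, 6, 7, 8, 9, 10] the diagonal is [2, 2, 2, 1, 1, 2, 2, 2, 2, 2]. L is symmetric positive semidefinite, so every eigenvalue is real and nonnegative. The 2 zero eigenvalues correspond to the 2 connected components.

[0, 0, 0.3820, 1.3820, 1.3820, 1.3820, 2.6180, 3.6180, 3.6180, 3.6180]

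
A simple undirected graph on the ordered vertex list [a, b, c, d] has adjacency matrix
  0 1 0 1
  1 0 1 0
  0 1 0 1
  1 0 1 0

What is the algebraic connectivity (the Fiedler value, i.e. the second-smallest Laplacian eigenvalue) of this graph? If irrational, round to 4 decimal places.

2

Reading degrees in the order [a, b, c, d] gives [2, 2, 2, 2]; set D = diag(2, 2, 2, 2) and form L = D - A. The sorted Laplacian eigenvalues are [0, 2, 2, 4]; the algebraic connectivity is the second entry, 2.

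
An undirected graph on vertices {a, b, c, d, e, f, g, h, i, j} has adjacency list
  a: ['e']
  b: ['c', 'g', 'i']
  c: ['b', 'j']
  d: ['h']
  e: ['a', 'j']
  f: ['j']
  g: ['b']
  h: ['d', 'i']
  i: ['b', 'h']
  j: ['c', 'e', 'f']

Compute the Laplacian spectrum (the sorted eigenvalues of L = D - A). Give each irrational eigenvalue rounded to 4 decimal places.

[0, 0.1378, 0.4258, 0.6323, 1.3282, 1.5820, 2.3435, 3.0242, 3.9923, 4.5340]

With the vertex order [a, b, c, d, e, f, g, h, i, j], the degrees are [1, 3, 2, 1, 2, 1, 1, 2, 2, 3], giving D = diag(1, 3, 2, 1, 2, 1, 1, 2, 2, 3) and L = D - A. Since every row of L sums to 0, the all-ones vector is in the kernel and 0 is an eigenvalue. The single zero eigenvalue shows the graph is connected. There is one zero in the spectrum, matching the 1 component. The largest eigenvalue, 4.5340, is at most the vertex count 10.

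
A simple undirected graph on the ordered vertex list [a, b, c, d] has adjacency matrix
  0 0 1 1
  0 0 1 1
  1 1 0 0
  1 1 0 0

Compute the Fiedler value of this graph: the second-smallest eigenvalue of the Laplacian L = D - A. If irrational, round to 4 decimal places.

2

Reading degrees in the order [a, b, c, d] gives [2, 2, 2, 2]; set D = diag(2, 2, 2, 2) and form L = D - A. The sorted Laplacian eigenvalues are [0, 2, 2, 4]; the algebraic connectivity is the second entry, 2. By the matrix-tree theorem the graph has (1/4) * product of the nonzero eigenvalues = 4 spanning trees.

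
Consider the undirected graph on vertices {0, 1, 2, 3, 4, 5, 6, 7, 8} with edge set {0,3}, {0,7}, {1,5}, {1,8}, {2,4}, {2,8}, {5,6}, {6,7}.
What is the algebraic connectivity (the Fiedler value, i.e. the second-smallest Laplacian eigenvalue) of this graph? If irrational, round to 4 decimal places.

0.1206

Each diagonal entry of L is the vertex degree and each off-diagonal entry is -1 where an edge is present, 0 otherwise; in the order [0, 1, 2, 3, 4, 5, 6, 7, 8] the diagonal is [2, 2, 2, 1, 1, 2, 2, 2, 2]. The sorted Laplacian eigenvalues are [0, 0.1206, 0.4679, 1, 1.6527, 2.3473, 3, 3.5321, 3.8794]; the algebraic connectivity is the second entry, 0.1206. The eigenvalues sum to 16, which equals trace(L) = 2|E|. The largest eigenvalue, 3.8794, is at most the vertex count 9.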